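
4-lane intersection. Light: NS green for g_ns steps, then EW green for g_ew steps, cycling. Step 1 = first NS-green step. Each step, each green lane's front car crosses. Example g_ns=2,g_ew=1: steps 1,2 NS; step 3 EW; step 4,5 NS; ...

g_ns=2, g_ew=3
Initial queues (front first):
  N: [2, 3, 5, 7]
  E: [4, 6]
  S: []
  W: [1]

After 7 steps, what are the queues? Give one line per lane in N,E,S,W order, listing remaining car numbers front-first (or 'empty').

Step 1 [NS]: N:car2-GO,E:wait,S:empty,W:wait | queues: N=3 E=2 S=0 W=1
Step 2 [NS]: N:car3-GO,E:wait,S:empty,W:wait | queues: N=2 E=2 S=0 W=1
Step 3 [EW]: N:wait,E:car4-GO,S:wait,W:car1-GO | queues: N=2 E=1 S=0 W=0
Step 4 [EW]: N:wait,E:car6-GO,S:wait,W:empty | queues: N=2 E=0 S=0 W=0
Step 5 [EW]: N:wait,E:empty,S:wait,W:empty | queues: N=2 E=0 S=0 W=0
Step 6 [NS]: N:car5-GO,E:wait,S:empty,W:wait | queues: N=1 E=0 S=0 W=0
Step 7 [NS]: N:car7-GO,E:wait,S:empty,W:wait | queues: N=0 E=0 S=0 W=0

N: empty
E: empty
S: empty
W: empty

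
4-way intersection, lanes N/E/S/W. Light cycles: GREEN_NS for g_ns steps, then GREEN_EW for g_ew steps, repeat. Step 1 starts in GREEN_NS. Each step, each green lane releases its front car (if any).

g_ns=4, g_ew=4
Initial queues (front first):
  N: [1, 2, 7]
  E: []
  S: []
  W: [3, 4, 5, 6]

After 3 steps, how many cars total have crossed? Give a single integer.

Answer: 3

Derivation:
Step 1 [NS]: N:car1-GO,E:wait,S:empty,W:wait | queues: N=2 E=0 S=0 W=4
Step 2 [NS]: N:car2-GO,E:wait,S:empty,W:wait | queues: N=1 E=0 S=0 W=4
Step 3 [NS]: N:car7-GO,E:wait,S:empty,W:wait | queues: N=0 E=0 S=0 W=4
Cars crossed by step 3: 3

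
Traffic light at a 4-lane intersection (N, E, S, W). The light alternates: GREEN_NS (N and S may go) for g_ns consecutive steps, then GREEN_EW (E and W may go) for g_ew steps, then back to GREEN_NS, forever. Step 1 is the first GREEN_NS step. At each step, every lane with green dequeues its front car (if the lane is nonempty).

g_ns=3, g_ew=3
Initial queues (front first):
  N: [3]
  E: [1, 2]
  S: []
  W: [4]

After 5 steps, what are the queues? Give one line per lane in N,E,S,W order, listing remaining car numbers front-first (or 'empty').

Step 1 [NS]: N:car3-GO,E:wait,S:empty,W:wait | queues: N=0 E=2 S=0 W=1
Step 2 [NS]: N:empty,E:wait,S:empty,W:wait | queues: N=0 E=2 S=0 W=1
Step 3 [NS]: N:empty,E:wait,S:empty,W:wait | queues: N=0 E=2 S=0 W=1
Step 4 [EW]: N:wait,E:car1-GO,S:wait,W:car4-GO | queues: N=0 E=1 S=0 W=0
Step 5 [EW]: N:wait,E:car2-GO,S:wait,W:empty | queues: N=0 E=0 S=0 W=0

N: empty
E: empty
S: empty
W: empty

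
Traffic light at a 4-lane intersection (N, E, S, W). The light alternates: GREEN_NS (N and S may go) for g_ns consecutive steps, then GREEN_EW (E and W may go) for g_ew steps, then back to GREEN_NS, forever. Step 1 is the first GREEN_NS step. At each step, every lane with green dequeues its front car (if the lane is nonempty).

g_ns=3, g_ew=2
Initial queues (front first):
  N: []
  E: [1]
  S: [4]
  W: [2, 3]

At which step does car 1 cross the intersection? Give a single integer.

Step 1 [NS]: N:empty,E:wait,S:car4-GO,W:wait | queues: N=0 E=1 S=0 W=2
Step 2 [NS]: N:empty,E:wait,S:empty,W:wait | queues: N=0 E=1 S=0 W=2
Step 3 [NS]: N:empty,E:wait,S:empty,W:wait | queues: N=0 E=1 S=0 W=2
Step 4 [EW]: N:wait,E:car1-GO,S:wait,W:car2-GO | queues: N=0 E=0 S=0 W=1
Step 5 [EW]: N:wait,E:empty,S:wait,W:car3-GO | queues: N=0 E=0 S=0 W=0
Car 1 crosses at step 4

4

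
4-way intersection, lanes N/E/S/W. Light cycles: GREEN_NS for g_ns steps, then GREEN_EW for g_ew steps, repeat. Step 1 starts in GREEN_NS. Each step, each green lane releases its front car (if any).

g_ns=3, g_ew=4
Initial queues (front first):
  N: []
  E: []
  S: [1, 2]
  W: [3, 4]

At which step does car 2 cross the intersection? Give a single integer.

Step 1 [NS]: N:empty,E:wait,S:car1-GO,W:wait | queues: N=0 E=0 S=1 W=2
Step 2 [NS]: N:empty,E:wait,S:car2-GO,W:wait | queues: N=0 E=0 S=0 W=2
Step 3 [NS]: N:empty,E:wait,S:empty,W:wait | queues: N=0 E=0 S=0 W=2
Step 4 [EW]: N:wait,E:empty,S:wait,W:car3-GO | queues: N=0 E=0 S=0 W=1
Step 5 [EW]: N:wait,E:empty,S:wait,W:car4-GO | queues: N=0 E=0 S=0 W=0
Car 2 crosses at step 2

2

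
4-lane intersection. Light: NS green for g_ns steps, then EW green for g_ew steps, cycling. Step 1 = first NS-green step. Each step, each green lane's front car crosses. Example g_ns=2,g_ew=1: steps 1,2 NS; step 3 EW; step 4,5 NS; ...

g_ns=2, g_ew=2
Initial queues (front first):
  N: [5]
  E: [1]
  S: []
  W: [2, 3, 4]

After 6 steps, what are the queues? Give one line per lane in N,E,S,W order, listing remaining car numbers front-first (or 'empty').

Step 1 [NS]: N:car5-GO,E:wait,S:empty,W:wait | queues: N=0 E=1 S=0 W=3
Step 2 [NS]: N:empty,E:wait,S:empty,W:wait | queues: N=0 E=1 S=0 W=3
Step 3 [EW]: N:wait,E:car1-GO,S:wait,W:car2-GO | queues: N=0 E=0 S=0 W=2
Step 4 [EW]: N:wait,E:empty,S:wait,W:car3-GO | queues: N=0 E=0 S=0 W=1
Step 5 [NS]: N:empty,E:wait,S:empty,W:wait | queues: N=0 E=0 S=0 W=1
Step 6 [NS]: N:empty,E:wait,S:empty,W:wait | queues: N=0 E=0 S=0 W=1

N: empty
E: empty
S: empty
W: 4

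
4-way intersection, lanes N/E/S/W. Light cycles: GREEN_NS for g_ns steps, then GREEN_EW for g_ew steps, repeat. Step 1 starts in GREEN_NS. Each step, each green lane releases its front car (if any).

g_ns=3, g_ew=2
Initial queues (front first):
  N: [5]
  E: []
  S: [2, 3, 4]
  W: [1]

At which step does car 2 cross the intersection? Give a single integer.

Step 1 [NS]: N:car5-GO,E:wait,S:car2-GO,W:wait | queues: N=0 E=0 S=2 W=1
Step 2 [NS]: N:empty,E:wait,S:car3-GO,W:wait | queues: N=0 E=0 S=1 W=1
Step 3 [NS]: N:empty,E:wait,S:car4-GO,W:wait | queues: N=0 E=0 S=0 W=1
Step 4 [EW]: N:wait,E:empty,S:wait,W:car1-GO | queues: N=0 E=0 S=0 W=0
Car 2 crosses at step 1

1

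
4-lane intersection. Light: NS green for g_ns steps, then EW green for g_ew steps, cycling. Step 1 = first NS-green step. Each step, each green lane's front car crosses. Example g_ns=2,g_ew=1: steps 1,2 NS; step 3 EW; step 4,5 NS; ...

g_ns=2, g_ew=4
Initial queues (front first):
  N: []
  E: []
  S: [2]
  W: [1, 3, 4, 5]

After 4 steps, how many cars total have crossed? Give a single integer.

Answer: 3

Derivation:
Step 1 [NS]: N:empty,E:wait,S:car2-GO,W:wait | queues: N=0 E=0 S=0 W=4
Step 2 [NS]: N:empty,E:wait,S:empty,W:wait | queues: N=0 E=0 S=0 W=4
Step 3 [EW]: N:wait,E:empty,S:wait,W:car1-GO | queues: N=0 E=0 S=0 W=3
Step 4 [EW]: N:wait,E:empty,S:wait,W:car3-GO | queues: N=0 E=0 S=0 W=2
Cars crossed by step 4: 3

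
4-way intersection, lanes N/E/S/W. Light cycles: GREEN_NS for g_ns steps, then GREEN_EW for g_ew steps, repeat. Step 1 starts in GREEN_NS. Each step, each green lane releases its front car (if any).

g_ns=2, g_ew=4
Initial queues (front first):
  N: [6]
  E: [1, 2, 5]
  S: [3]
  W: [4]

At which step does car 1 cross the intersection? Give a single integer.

Step 1 [NS]: N:car6-GO,E:wait,S:car3-GO,W:wait | queues: N=0 E=3 S=0 W=1
Step 2 [NS]: N:empty,E:wait,S:empty,W:wait | queues: N=0 E=3 S=0 W=1
Step 3 [EW]: N:wait,E:car1-GO,S:wait,W:car4-GO | queues: N=0 E=2 S=0 W=0
Step 4 [EW]: N:wait,E:car2-GO,S:wait,W:empty | queues: N=0 E=1 S=0 W=0
Step 5 [EW]: N:wait,E:car5-GO,S:wait,W:empty | queues: N=0 E=0 S=0 W=0
Car 1 crosses at step 3

3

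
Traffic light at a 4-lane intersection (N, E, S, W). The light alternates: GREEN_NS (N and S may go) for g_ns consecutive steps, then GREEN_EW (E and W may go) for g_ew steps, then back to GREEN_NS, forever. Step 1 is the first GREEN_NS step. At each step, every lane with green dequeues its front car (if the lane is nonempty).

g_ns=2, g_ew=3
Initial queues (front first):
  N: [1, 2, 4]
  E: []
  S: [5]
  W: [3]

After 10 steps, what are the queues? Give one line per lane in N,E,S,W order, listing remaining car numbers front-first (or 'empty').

Step 1 [NS]: N:car1-GO,E:wait,S:car5-GO,W:wait | queues: N=2 E=0 S=0 W=1
Step 2 [NS]: N:car2-GO,E:wait,S:empty,W:wait | queues: N=1 E=0 S=0 W=1
Step 3 [EW]: N:wait,E:empty,S:wait,W:car3-GO | queues: N=1 E=0 S=0 W=0
Step 4 [EW]: N:wait,E:empty,S:wait,W:empty | queues: N=1 E=0 S=0 W=0
Step 5 [EW]: N:wait,E:empty,S:wait,W:empty | queues: N=1 E=0 S=0 W=0
Step 6 [NS]: N:car4-GO,E:wait,S:empty,W:wait | queues: N=0 E=0 S=0 W=0

N: empty
E: empty
S: empty
W: empty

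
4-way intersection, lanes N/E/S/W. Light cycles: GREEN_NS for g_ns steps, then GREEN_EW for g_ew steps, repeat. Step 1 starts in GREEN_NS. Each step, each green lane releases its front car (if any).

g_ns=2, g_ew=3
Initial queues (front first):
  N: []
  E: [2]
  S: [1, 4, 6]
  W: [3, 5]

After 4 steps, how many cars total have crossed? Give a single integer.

Step 1 [NS]: N:empty,E:wait,S:car1-GO,W:wait | queues: N=0 E=1 S=2 W=2
Step 2 [NS]: N:empty,E:wait,S:car4-GO,W:wait | queues: N=0 E=1 S=1 W=2
Step 3 [EW]: N:wait,E:car2-GO,S:wait,W:car3-GO | queues: N=0 E=0 S=1 W=1
Step 4 [EW]: N:wait,E:empty,S:wait,W:car5-GO | queues: N=0 E=0 S=1 W=0
Cars crossed by step 4: 5

Answer: 5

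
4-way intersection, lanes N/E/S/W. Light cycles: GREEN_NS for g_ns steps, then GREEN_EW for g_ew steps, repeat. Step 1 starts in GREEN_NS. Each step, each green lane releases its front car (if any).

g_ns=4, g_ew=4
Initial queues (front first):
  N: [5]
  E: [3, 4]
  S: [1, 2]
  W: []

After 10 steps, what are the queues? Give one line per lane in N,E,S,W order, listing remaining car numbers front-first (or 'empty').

Step 1 [NS]: N:car5-GO,E:wait,S:car1-GO,W:wait | queues: N=0 E=2 S=1 W=0
Step 2 [NS]: N:empty,E:wait,S:car2-GO,W:wait | queues: N=0 E=2 S=0 W=0
Step 3 [NS]: N:empty,E:wait,S:empty,W:wait | queues: N=0 E=2 S=0 W=0
Step 4 [NS]: N:empty,E:wait,S:empty,W:wait | queues: N=0 E=2 S=0 W=0
Step 5 [EW]: N:wait,E:car3-GO,S:wait,W:empty | queues: N=0 E=1 S=0 W=0
Step 6 [EW]: N:wait,E:car4-GO,S:wait,W:empty | queues: N=0 E=0 S=0 W=0

N: empty
E: empty
S: empty
W: empty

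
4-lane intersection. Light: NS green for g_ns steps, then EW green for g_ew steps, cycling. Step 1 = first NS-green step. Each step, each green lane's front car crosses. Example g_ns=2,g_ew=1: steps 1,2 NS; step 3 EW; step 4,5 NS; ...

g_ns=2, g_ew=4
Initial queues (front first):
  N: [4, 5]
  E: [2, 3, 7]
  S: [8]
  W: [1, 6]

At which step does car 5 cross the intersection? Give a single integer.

Step 1 [NS]: N:car4-GO,E:wait,S:car8-GO,W:wait | queues: N=1 E=3 S=0 W=2
Step 2 [NS]: N:car5-GO,E:wait,S:empty,W:wait | queues: N=0 E=3 S=0 W=2
Step 3 [EW]: N:wait,E:car2-GO,S:wait,W:car1-GO | queues: N=0 E=2 S=0 W=1
Step 4 [EW]: N:wait,E:car3-GO,S:wait,W:car6-GO | queues: N=0 E=1 S=0 W=0
Step 5 [EW]: N:wait,E:car7-GO,S:wait,W:empty | queues: N=0 E=0 S=0 W=0
Car 5 crosses at step 2

2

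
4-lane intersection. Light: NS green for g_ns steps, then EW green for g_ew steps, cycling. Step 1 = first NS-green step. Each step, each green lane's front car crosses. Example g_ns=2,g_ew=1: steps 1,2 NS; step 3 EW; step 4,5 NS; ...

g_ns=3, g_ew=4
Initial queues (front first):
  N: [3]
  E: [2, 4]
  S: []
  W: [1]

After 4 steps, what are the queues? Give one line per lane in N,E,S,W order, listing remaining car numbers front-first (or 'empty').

Step 1 [NS]: N:car3-GO,E:wait,S:empty,W:wait | queues: N=0 E=2 S=0 W=1
Step 2 [NS]: N:empty,E:wait,S:empty,W:wait | queues: N=0 E=2 S=0 W=1
Step 3 [NS]: N:empty,E:wait,S:empty,W:wait | queues: N=0 E=2 S=0 W=1
Step 4 [EW]: N:wait,E:car2-GO,S:wait,W:car1-GO | queues: N=0 E=1 S=0 W=0

N: empty
E: 4
S: empty
W: empty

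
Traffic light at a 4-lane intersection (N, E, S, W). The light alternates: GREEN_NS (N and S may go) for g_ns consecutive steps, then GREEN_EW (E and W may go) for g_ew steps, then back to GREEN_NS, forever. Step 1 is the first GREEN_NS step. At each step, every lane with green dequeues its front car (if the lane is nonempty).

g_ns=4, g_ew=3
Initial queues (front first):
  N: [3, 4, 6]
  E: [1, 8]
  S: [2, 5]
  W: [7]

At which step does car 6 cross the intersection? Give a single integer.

Step 1 [NS]: N:car3-GO,E:wait,S:car2-GO,W:wait | queues: N=2 E=2 S=1 W=1
Step 2 [NS]: N:car4-GO,E:wait,S:car5-GO,W:wait | queues: N=1 E=2 S=0 W=1
Step 3 [NS]: N:car6-GO,E:wait,S:empty,W:wait | queues: N=0 E=2 S=0 W=1
Step 4 [NS]: N:empty,E:wait,S:empty,W:wait | queues: N=0 E=2 S=0 W=1
Step 5 [EW]: N:wait,E:car1-GO,S:wait,W:car7-GO | queues: N=0 E=1 S=0 W=0
Step 6 [EW]: N:wait,E:car8-GO,S:wait,W:empty | queues: N=0 E=0 S=0 W=0
Car 6 crosses at step 3

3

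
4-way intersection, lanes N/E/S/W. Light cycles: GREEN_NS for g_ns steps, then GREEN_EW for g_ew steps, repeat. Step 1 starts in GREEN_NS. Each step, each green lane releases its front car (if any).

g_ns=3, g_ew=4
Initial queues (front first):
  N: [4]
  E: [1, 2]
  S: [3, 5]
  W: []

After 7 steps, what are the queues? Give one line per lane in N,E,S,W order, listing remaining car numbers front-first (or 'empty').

Step 1 [NS]: N:car4-GO,E:wait,S:car3-GO,W:wait | queues: N=0 E=2 S=1 W=0
Step 2 [NS]: N:empty,E:wait,S:car5-GO,W:wait | queues: N=0 E=2 S=0 W=0
Step 3 [NS]: N:empty,E:wait,S:empty,W:wait | queues: N=0 E=2 S=0 W=0
Step 4 [EW]: N:wait,E:car1-GO,S:wait,W:empty | queues: N=0 E=1 S=0 W=0
Step 5 [EW]: N:wait,E:car2-GO,S:wait,W:empty | queues: N=0 E=0 S=0 W=0

N: empty
E: empty
S: empty
W: empty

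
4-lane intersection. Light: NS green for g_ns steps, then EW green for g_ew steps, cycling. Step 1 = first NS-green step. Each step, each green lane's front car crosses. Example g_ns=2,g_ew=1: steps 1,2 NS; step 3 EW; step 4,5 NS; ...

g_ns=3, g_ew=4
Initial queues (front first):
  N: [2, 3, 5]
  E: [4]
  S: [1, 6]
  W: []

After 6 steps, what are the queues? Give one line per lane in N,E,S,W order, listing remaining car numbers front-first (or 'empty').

Step 1 [NS]: N:car2-GO,E:wait,S:car1-GO,W:wait | queues: N=2 E=1 S=1 W=0
Step 2 [NS]: N:car3-GO,E:wait,S:car6-GO,W:wait | queues: N=1 E=1 S=0 W=0
Step 3 [NS]: N:car5-GO,E:wait,S:empty,W:wait | queues: N=0 E=1 S=0 W=0
Step 4 [EW]: N:wait,E:car4-GO,S:wait,W:empty | queues: N=0 E=0 S=0 W=0

N: empty
E: empty
S: empty
W: empty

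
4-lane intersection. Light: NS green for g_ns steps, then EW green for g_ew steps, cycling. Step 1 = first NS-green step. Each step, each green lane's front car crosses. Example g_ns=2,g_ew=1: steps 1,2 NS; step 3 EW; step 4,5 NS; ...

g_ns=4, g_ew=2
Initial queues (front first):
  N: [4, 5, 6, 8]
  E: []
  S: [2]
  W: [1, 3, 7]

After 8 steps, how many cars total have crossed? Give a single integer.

Step 1 [NS]: N:car4-GO,E:wait,S:car2-GO,W:wait | queues: N=3 E=0 S=0 W=3
Step 2 [NS]: N:car5-GO,E:wait,S:empty,W:wait | queues: N=2 E=0 S=0 W=3
Step 3 [NS]: N:car6-GO,E:wait,S:empty,W:wait | queues: N=1 E=0 S=0 W=3
Step 4 [NS]: N:car8-GO,E:wait,S:empty,W:wait | queues: N=0 E=0 S=0 W=3
Step 5 [EW]: N:wait,E:empty,S:wait,W:car1-GO | queues: N=0 E=0 S=0 W=2
Step 6 [EW]: N:wait,E:empty,S:wait,W:car3-GO | queues: N=0 E=0 S=0 W=1
Step 7 [NS]: N:empty,E:wait,S:empty,W:wait | queues: N=0 E=0 S=0 W=1
Step 8 [NS]: N:empty,E:wait,S:empty,W:wait | queues: N=0 E=0 S=0 W=1
Cars crossed by step 8: 7

Answer: 7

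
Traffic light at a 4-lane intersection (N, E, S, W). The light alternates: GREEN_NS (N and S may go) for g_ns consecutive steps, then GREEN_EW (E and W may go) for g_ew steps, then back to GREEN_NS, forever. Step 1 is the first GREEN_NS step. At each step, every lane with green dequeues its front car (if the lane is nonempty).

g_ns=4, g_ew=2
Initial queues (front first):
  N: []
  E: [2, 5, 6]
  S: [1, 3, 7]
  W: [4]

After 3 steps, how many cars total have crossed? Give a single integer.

Answer: 3

Derivation:
Step 1 [NS]: N:empty,E:wait,S:car1-GO,W:wait | queues: N=0 E=3 S=2 W=1
Step 2 [NS]: N:empty,E:wait,S:car3-GO,W:wait | queues: N=0 E=3 S=1 W=1
Step 3 [NS]: N:empty,E:wait,S:car7-GO,W:wait | queues: N=0 E=3 S=0 W=1
Cars crossed by step 3: 3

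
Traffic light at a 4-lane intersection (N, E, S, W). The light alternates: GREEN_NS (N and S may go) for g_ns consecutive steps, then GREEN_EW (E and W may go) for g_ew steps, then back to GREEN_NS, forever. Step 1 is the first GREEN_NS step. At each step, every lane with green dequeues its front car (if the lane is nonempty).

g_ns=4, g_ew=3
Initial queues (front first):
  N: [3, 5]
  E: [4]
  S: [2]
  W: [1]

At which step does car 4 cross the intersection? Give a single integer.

Step 1 [NS]: N:car3-GO,E:wait,S:car2-GO,W:wait | queues: N=1 E=1 S=0 W=1
Step 2 [NS]: N:car5-GO,E:wait,S:empty,W:wait | queues: N=0 E=1 S=0 W=1
Step 3 [NS]: N:empty,E:wait,S:empty,W:wait | queues: N=0 E=1 S=0 W=1
Step 4 [NS]: N:empty,E:wait,S:empty,W:wait | queues: N=0 E=1 S=0 W=1
Step 5 [EW]: N:wait,E:car4-GO,S:wait,W:car1-GO | queues: N=0 E=0 S=0 W=0
Car 4 crosses at step 5

5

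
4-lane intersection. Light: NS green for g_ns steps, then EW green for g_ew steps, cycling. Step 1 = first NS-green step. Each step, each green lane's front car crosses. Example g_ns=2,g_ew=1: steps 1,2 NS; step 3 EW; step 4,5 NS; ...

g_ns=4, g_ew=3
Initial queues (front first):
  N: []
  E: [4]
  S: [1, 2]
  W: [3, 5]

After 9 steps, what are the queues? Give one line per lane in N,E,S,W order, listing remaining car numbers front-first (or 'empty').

Step 1 [NS]: N:empty,E:wait,S:car1-GO,W:wait | queues: N=0 E=1 S=1 W=2
Step 2 [NS]: N:empty,E:wait,S:car2-GO,W:wait | queues: N=0 E=1 S=0 W=2
Step 3 [NS]: N:empty,E:wait,S:empty,W:wait | queues: N=0 E=1 S=0 W=2
Step 4 [NS]: N:empty,E:wait,S:empty,W:wait | queues: N=0 E=1 S=0 W=2
Step 5 [EW]: N:wait,E:car4-GO,S:wait,W:car3-GO | queues: N=0 E=0 S=0 W=1
Step 6 [EW]: N:wait,E:empty,S:wait,W:car5-GO | queues: N=0 E=0 S=0 W=0

N: empty
E: empty
S: empty
W: empty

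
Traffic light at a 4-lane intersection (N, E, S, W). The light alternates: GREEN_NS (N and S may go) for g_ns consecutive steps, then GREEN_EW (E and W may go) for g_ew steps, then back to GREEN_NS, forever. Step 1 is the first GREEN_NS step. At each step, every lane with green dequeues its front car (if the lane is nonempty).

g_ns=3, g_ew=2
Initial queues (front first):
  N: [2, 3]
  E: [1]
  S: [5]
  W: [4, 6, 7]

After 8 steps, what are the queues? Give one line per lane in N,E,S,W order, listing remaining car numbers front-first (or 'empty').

Step 1 [NS]: N:car2-GO,E:wait,S:car5-GO,W:wait | queues: N=1 E=1 S=0 W=3
Step 2 [NS]: N:car3-GO,E:wait,S:empty,W:wait | queues: N=0 E=1 S=0 W=3
Step 3 [NS]: N:empty,E:wait,S:empty,W:wait | queues: N=0 E=1 S=0 W=3
Step 4 [EW]: N:wait,E:car1-GO,S:wait,W:car4-GO | queues: N=0 E=0 S=0 W=2
Step 5 [EW]: N:wait,E:empty,S:wait,W:car6-GO | queues: N=0 E=0 S=0 W=1
Step 6 [NS]: N:empty,E:wait,S:empty,W:wait | queues: N=0 E=0 S=0 W=1
Step 7 [NS]: N:empty,E:wait,S:empty,W:wait | queues: N=0 E=0 S=0 W=1
Step 8 [NS]: N:empty,E:wait,S:empty,W:wait | queues: N=0 E=0 S=0 W=1

N: empty
E: empty
S: empty
W: 7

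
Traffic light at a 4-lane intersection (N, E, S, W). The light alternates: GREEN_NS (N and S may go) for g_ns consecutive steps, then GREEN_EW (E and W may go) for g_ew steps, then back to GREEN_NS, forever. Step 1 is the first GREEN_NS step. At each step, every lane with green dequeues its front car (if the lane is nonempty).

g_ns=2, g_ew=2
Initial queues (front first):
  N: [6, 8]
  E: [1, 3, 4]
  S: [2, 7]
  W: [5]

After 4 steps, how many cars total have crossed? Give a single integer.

Answer: 7

Derivation:
Step 1 [NS]: N:car6-GO,E:wait,S:car2-GO,W:wait | queues: N=1 E=3 S=1 W=1
Step 2 [NS]: N:car8-GO,E:wait,S:car7-GO,W:wait | queues: N=0 E=3 S=0 W=1
Step 3 [EW]: N:wait,E:car1-GO,S:wait,W:car5-GO | queues: N=0 E=2 S=0 W=0
Step 4 [EW]: N:wait,E:car3-GO,S:wait,W:empty | queues: N=0 E=1 S=0 W=0
Cars crossed by step 4: 7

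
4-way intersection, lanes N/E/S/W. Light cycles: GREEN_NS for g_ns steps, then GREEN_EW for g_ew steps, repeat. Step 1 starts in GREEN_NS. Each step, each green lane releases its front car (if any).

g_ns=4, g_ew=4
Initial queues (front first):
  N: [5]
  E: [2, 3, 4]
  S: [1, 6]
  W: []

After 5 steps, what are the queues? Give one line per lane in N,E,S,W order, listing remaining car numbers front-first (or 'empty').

Step 1 [NS]: N:car5-GO,E:wait,S:car1-GO,W:wait | queues: N=0 E=3 S=1 W=0
Step 2 [NS]: N:empty,E:wait,S:car6-GO,W:wait | queues: N=0 E=3 S=0 W=0
Step 3 [NS]: N:empty,E:wait,S:empty,W:wait | queues: N=0 E=3 S=0 W=0
Step 4 [NS]: N:empty,E:wait,S:empty,W:wait | queues: N=0 E=3 S=0 W=0
Step 5 [EW]: N:wait,E:car2-GO,S:wait,W:empty | queues: N=0 E=2 S=0 W=0

N: empty
E: 3 4
S: empty
W: empty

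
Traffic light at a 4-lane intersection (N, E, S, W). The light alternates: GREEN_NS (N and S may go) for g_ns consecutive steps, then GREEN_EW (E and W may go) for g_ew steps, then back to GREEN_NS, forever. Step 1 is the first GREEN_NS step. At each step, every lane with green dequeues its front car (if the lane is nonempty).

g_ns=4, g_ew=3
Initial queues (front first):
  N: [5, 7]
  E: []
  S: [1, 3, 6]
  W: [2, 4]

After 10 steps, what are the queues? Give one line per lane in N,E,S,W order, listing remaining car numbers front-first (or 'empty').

Step 1 [NS]: N:car5-GO,E:wait,S:car1-GO,W:wait | queues: N=1 E=0 S=2 W=2
Step 2 [NS]: N:car7-GO,E:wait,S:car3-GO,W:wait | queues: N=0 E=0 S=1 W=2
Step 3 [NS]: N:empty,E:wait,S:car6-GO,W:wait | queues: N=0 E=0 S=0 W=2
Step 4 [NS]: N:empty,E:wait,S:empty,W:wait | queues: N=0 E=0 S=0 W=2
Step 5 [EW]: N:wait,E:empty,S:wait,W:car2-GO | queues: N=0 E=0 S=0 W=1
Step 6 [EW]: N:wait,E:empty,S:wait,W:car4-GO | queues: N=0 E=0 S=0 W=0

N: empty
E: empty
S: empty
W: empty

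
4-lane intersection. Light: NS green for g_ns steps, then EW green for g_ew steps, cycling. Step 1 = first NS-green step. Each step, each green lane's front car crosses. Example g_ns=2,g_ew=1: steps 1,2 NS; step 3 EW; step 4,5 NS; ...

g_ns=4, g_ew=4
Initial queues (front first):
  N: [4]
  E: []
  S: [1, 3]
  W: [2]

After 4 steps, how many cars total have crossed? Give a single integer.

Answer: 3

Derivation:
Step 1 [NS]: N:car4-GO,E:wait,S:car1-GO,W:wait | queues: N=0 E=0 S=1 W=1
Step 2 [NS]: N:empty,E:wait,S:car3-GO,W:wait | queues: N=0 E=0 S=0 W=1
Step 3 [NS]: N:empty,E:wait,S:empty,W:wait | queues: N=0 E=0 S=0 W=1
Step 4 [NS]: N:empty,E:wait,S:empty,W:wait | queues: N=0 E=0 S=0 W=1
Cars crossed by step 4: 3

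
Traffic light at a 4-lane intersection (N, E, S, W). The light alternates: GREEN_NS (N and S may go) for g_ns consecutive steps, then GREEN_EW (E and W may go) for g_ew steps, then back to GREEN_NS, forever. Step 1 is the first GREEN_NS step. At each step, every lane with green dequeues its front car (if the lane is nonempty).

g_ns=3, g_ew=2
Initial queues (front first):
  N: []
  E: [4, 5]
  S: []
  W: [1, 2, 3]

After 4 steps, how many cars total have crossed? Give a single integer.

Answer: 2

Derivation:
Step 1 [NS]: N:empty,E:wait,S:empty,W:wait | queues: N=0 E=2 S=0 W=3
Step 2 [NS]: N:empty,E:wait,S:empty,W:wait | queues: N=0 E=2 S=0 W=3
Step 3 [NS]: N:empty,E:wait,S:empty,W:wait | queues: N=0 E=2 S=0 W=3
Step 4 [EW]: N:wait,E:car4-GO,S:wait,W:car1-GO | queues: N=0 E=1 S=0 W=2
Cars crossed by step 4: 2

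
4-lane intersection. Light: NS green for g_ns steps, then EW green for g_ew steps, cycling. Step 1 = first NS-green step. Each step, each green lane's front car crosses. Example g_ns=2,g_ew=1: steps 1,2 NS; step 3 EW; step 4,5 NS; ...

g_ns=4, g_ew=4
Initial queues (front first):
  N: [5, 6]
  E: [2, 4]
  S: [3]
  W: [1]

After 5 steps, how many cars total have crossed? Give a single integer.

Answer: 5

Derivation:
Step 1 [NS]: N:car5-GO,E:wait,S:car3-GO,W:wait | queues: N=1 E=2 S=0 W=1
Step 2 [NS]: N:car6-GO,E:wait,S:empty,W:wait | queues: N=0 E=2 S=0 W=1
Step 3 [NS]: N:empty,E:wait,S:empty,W:wait | queues: N=0 E=2 S=0 W=1
Step 4 [NS]: N:empty,E:wait,S:empty,W:wait | queues: N=0 E=2 S=0 W=1
Step 5 [EW]: N:wait,E:car2-GO,S:wait,W:car1-GO | queues: N=0 E=1 S=0 W=0
Cars crossed by step 5: 5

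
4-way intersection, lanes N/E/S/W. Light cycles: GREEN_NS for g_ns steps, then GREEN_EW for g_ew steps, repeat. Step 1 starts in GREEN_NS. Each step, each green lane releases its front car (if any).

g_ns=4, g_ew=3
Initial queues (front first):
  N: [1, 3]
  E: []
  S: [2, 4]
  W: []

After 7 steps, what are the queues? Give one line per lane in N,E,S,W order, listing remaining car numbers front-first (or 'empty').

Step 1 [NS]: N:car1-GO,E:wait,S:car2-GO,W:wait | queues: N=1 E=0 S=1 W=0
Step 2 [NS]: N:car3-GO,E:wait,S:car4-GO,W:wait | queues: N=0 E=0 S=0 W=0

N: empty
E: empty
S: empty
W: empty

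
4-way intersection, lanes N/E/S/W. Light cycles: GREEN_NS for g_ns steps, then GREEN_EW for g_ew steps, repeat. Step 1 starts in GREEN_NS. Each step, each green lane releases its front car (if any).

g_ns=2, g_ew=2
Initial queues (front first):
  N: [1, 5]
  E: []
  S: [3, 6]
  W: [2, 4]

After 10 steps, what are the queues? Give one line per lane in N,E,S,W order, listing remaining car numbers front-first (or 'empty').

Step 1 [NS]: N:car1-GO,E:wait,S:car3-GO,W:wait | queues: N=1 E=0 S=1 W=2
Step 2 [NS]: N:car5-GO,E:wait,S:car6-GO,W:wait | queues: N=0 E=0 S=0 W=2
Step 3 [EW]: N:wait,E:empty,S:wait,W:car2-GO | queues: N=0 E=0 S=0 W=1
Step 4 [EW]: N:wait,E:empty,S:wait,W:car4-GO | queues: N=0 E=0 S=0 W=0

N: empty
E: empty
S: empty
W: empty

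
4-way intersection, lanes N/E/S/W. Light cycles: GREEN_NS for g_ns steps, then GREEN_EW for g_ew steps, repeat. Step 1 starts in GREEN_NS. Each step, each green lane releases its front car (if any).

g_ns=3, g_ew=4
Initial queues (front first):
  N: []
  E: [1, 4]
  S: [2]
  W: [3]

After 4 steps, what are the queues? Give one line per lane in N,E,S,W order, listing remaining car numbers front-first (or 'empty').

Step 1 [NS]: N:empty,E:wait,S:car2-GO,W:wait | queues: N=0 E=2 S=0 W=1
Step 2 [NS]: N:empty,E:wait,S:empty,W:wait | queues: N=0 E=2 S=0 W=1
Step 3 [NS]: N:empty,E:wait,S:empty,W:wait | queues: N=0 E=2 S=0 W=1
Step 4 [EW]: N:wait,E:car1-GO,S:wait,W:car3-GO | queues: N=0 E=1 S=0 W=0

N: empty
E: 4
S: empty
W: empty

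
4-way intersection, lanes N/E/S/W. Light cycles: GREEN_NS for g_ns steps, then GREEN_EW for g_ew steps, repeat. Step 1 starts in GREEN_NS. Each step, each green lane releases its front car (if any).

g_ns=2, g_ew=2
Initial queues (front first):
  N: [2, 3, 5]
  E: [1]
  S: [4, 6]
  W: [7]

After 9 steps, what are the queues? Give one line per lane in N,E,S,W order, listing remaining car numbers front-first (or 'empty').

Step 1 [NS]: N:car2-GO,E:wait,S:car4-GO,W:wait | queues: N=2 E=1 S=1 W=1
Step 2 [NS]: N:car3-GO,E:wait,S:car6-GO,W:wait | queues: N=1 E=1 S=0 W=1
Step 3 [EW]: N:wait,E:car1-GO,S:wait,W:car7-GO | queues: N=1 E=0 S=0 W=0
Step 4 [EW]: N:wait,E:empty,S:wait,W:empty | queues: N=1 E=0 S=0 W=0
Step 5 [NS]: N:car5-GO,E:wait,S:empty,W:wait | queues: N=0 E=0 S=0 W=0

N: empty
E: empty
S: empty
W: empty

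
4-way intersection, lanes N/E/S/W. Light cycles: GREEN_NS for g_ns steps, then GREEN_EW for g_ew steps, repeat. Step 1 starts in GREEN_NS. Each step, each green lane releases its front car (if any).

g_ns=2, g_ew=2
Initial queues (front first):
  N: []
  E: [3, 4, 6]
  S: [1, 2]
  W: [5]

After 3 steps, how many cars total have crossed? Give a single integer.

Step 1 [NS]: N:empty,E:wait,S:car1-GO,W:wait | queues: N=0 E=3 S=1 W=1
Step 2 [NS]: N:empty,E:wait,S:car2-GO,W:wait | queues: N=0 E=3 S=0 W=1
Step 3 [EW]: N:wait,E:car3-GO,S:wait,W:car5-GO | queues: N=0 E=2 S=0 W=0
Cars crossed by step 3: 4

Answer: 4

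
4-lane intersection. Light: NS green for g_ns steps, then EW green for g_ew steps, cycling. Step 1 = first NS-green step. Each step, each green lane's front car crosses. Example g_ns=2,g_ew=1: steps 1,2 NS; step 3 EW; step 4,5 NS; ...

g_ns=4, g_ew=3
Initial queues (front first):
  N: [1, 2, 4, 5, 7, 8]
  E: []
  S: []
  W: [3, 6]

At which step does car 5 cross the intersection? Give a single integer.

Step 1 [NS]: N:car1-GO,E:wait,S:empty,W:wait | queues: N=5 E=0 S=0 W=2
Step 2 [NS]: N:car2-GO,E:wait,S:empty,W:wait | queues: N=4 E=0 S=0 W=2
Step 3 [NS]: N:car4-GO,E:wait,S:empty,W:wait | queues: N=3 E=0 S=0 W=2
Step 4 [NS]: N:car5-GO,E:wait,S:empty,W:wait | queues: N=2 E=0 S=0 W=2
Step 5 [EW]: N:wait,E:empty,S:wait,W:car3-GO | queues: N=2 E=0 S=0 W=1
Step 6 [EW]: N:wait,E:empty,S:wait,W:car6-GO | queues: N=2 E=0 S=0 W=0
Step 7 [EW]: N:wait,E:empty,S:wait,W:empty | queues: N=2 E=0 S=0 W=0
Step 8 [NS]: N:car7-GO,E:wait,S:empty,W:wait | queues: N=1 E=0 S=0 W=0
Step 9 [NS]: N:car8-GO,E:wait,S:empty,W:wait | queues: N=0 E=0 S=0 W=0
Car 5 crosses at step 4

4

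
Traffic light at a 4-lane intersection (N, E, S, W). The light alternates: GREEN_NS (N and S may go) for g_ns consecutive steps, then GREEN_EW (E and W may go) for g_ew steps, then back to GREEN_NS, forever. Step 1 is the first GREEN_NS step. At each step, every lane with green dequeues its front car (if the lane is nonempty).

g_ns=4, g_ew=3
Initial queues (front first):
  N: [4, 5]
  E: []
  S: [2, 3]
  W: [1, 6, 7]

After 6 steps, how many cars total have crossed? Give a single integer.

Answer: 6

Derivation:
Step 1 [NS]: N:car4-GO,E:wait,S:car2-GO,W:wait | queues: N=1 E=0 S=1 W=3
Step 2 [NS]: N:car5-GO,E:wait,S:car3-GO,W:wait | queues: N=0 E=0 S=0 W=3
Step 3 [NS]: N:empty,E:wait,S:empty,W:wait | queues: N=0 E=0 S=0 W=3
Step 4 [NS]: N:empty,E:wait,S:empty,W:wait | queues: N=0 E=0 S=0 W=3
Step 5 [EW]: N:wait,E:empty,S:wait,W:car1-GO | queues: N=0 E=0 S=0 W=2
Step 6 [EW]: N:wait,E:empty,S:wait,W:car6-GO | queues: N=0 E=0 S=0 W=1
Cars crossed by step 6: 6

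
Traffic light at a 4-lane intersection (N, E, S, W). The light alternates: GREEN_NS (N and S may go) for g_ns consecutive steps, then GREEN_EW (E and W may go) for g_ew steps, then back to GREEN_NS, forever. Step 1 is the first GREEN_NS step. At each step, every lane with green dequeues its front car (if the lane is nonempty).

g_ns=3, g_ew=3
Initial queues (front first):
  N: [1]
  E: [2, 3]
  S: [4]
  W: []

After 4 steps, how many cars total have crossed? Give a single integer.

Step 1 [NS]: N:car1-GO,E:wait,S:car4-GO,W:wait | queues: N=0 E=2 S=0 W=0
Step 2 [NS]: N:empty,E:wait,S:empty,W:wait | queues: N=0 E=2 S=0 W=0
Step 3 [NS]: N:empty,E:wait,S:empty,W:wait | queues: N=0 E=2 S=0 W=0
Step 4 [EW]: N:wait,E:car2-GO,S:wait,W:empty | queues: N=0 E=1 S=0 W=0
Cars crossed by step 4: 3

Answer: 3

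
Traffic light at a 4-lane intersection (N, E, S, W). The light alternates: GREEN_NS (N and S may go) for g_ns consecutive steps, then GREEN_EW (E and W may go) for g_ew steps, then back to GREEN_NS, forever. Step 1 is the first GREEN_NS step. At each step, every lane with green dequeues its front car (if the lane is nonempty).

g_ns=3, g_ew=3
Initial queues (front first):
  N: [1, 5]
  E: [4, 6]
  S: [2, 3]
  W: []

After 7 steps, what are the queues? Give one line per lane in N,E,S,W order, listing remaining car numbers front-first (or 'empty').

Step 1 [NS]: N:car1-GO,E:wait,S:car2-GO,W:wait | queues: N=1 E=2 S=1 W=0
Step 2 [NS]: N:car5-GO,E:wait,S:car3-GO,W:wait | queues: N=0 E=2 S=0 W=0
Step 3 [NS]: N:empty,E:wait,S:empty,W:wait | queues: N=0 E=2 S=0 W=0
Step 4 [EW]: N:wait,E:car4-GO,S:wait,W:empty | queues: N=0 E=1 S=0 W=0
Step 5 [EW]: N:wait,E:car6-GO,S:wait,W:empty | queues: N=0 E=0 S=0 W=0

N: empty
E: empty
S: empty
W: empty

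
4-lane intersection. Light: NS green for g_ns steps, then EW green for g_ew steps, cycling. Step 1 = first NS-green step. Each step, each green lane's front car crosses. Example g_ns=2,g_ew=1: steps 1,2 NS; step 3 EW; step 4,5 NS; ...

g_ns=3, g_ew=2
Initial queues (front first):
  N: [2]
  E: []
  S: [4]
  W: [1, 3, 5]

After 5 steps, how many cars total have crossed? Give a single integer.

Answer: 4

Derivation:
Step 1 [NS]: N:car2-GO,E:wait,S:car4-GO,W:wait | queues: N=0 E=0 S=0 W=3
Step 2 [NS]: N:empty,E:wait,S:empty,W:wait | queues: N=0 E=0 S=0 W=3
Step 3 [NS]: N:empty,E:wait,S:empty,W:wait | queues: N=0 E=0 S=0 W=3
Step 4 [EW]: N:wait,E:empty,S:wait,W:car1-GO | queues: N=0 E=0 S=0 W=2
Step 5 [EW]: N:wait,E:empty,S:wait,W:car3-GO | queues: N=0 E=0 S=0 W=1
Cars crossed by step 5: 4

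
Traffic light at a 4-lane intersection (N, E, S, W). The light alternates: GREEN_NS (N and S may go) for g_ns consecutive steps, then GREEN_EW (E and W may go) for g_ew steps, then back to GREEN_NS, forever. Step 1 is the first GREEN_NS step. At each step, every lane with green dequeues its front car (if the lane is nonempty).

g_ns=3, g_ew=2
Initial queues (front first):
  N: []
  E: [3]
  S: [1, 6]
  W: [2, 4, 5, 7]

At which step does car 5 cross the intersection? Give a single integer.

Step 1 [NS]: N:empty,E:wait,S:car1-GO,W:wait | queues: N=0 E=1 S=1 W=4
Step 2 [NS]: N:empty,E:wait,S:car6-GO,W:wait | queues: N=0 E=1 S=0 W=4
Step 3 [NS]: N:empty,E:wait,S:empty,W:wait | queues: N=0 E=1 S=0 W=4
Step 4 [EW]: N:wait,E:car3-GO,S:wait,W:car2-GO | queues: N=0 E=0 S=0 W=3
Step 5 [EW]: N:wait,E:empty,S:wait,W:car4-GO | queues: N=0 E=0 S=0 W=2
Step 6 [NS]: N:empty,E:wait,S:empty,W:wait | queues: N=0 E=0 S=0 W=2
Step 7 [NS]: N:empty,E:wait,S:empty,W:wait | queues: N=0 E=0 S=0 W=2
Step 8 [NS]: N:empty,E:wait,S:empty,W:wait | queues: N=0 E=0 S=0 W=2
Step 9 [EW]: N:wait,E:empty,S:wait,W:car5-GO | queues: N=0 E=0 S=0 W=1
Step 10 [EW]: N:wait,E:empty,S:wait,W:car7-GO | queues: N=0 E=0 S=0 W=0
Car 5 crosses at step 9

9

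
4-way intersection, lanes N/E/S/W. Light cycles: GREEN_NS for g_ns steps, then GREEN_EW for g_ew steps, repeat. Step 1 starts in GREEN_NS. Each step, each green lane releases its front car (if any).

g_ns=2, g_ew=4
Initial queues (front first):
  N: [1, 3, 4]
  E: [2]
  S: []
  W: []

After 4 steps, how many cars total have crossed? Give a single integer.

Answer: 3

Derivation:
Step 1 [NS]: N:car1-GO,E:wait,S:empty,W:wait | queues: N=2 E=1 S=0 W=0
Step 2 [NS]: N:car3-GO,E:wait,S:empty,W:wait | queues: N=1 E=1 S=0 W=0
Step 3 [EW]: N:wait,E:car2-GO,S:wait,W:empty | queues: N=1 E=0 S=0 W=0
Step 4 [EW]: N:wait,E:empty,S:wait,W:empty | queues: N=1 E=0 S=0 W=0
Cars crossed by step 4: 3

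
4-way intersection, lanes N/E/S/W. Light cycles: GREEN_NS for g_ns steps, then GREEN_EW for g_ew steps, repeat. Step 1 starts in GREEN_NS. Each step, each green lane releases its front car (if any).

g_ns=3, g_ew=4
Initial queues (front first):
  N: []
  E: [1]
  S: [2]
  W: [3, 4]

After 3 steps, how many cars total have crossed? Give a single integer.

Step 1 [NS]: N:empty,E:wait,S:car2-GO,W:wait | queues: N=0 E=1 S=0 W=2
Step 2 [NS]: N:empty,E:wait,S:empty,W:wait | queues: N=0 E=1 S=0 W=2
Step 3 [NS]: N:empty,E:wait,S:empty,W:wait | queues: N=0 E=1 S=0 W=2
Cars crossed by step 3: 1

Answer: 1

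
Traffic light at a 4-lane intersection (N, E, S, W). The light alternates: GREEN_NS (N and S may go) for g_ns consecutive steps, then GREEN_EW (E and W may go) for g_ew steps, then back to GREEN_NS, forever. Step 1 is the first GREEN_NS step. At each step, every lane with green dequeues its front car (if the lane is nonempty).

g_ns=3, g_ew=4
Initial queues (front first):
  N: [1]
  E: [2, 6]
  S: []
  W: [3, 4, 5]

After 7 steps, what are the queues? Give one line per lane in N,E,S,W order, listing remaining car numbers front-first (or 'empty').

Step 1 [NS]: N:car1-GO,E:wait,S:empty,W:wait | queues: N=0 E=2 S=0 W=3
Step 2 [NS]: N:empty,E:wait,S:empty,W:wait | queues: N=0 E=2 S=0 W=3
Step 3 [NS]: N:empty,E:wait,S:empty,W:wait | queues: N=0 E=2 S=0 W=3
Step 4 [EW]: N:wait,E:car2-GO,S:wait,W:car3-GO | queues: N=0 E=1 S=0 W=2
Step 5 [EW]: N:wait,E:car6-GO,S:wait,W:car4-GO | queues: N=0 E=0 S=0 W=1
Step 6 [EW]: N:wait,E:empty,S:wait,W:car5-GO | queues: N=0 E=0 S=0 W=0

N: empty
E: empty
S: empty
W: empty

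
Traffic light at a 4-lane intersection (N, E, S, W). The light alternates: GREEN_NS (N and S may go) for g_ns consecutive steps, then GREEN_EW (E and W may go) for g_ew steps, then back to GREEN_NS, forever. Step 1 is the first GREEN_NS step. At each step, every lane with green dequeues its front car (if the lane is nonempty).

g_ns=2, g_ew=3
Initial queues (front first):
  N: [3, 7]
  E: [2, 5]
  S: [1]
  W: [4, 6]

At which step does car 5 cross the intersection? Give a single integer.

Step 1 [NS]: N:car3-GO,E:wait,S:car1-GO,W:wait | queues: N=1 E=2 S=0 W=2
Step 2 [NS]: N:car7-GO,E:wait,S:empty,W:wait | queues: N=0 E=2 S=0 W=2
Step 3 [EW]: N:wait,E:car2-GO,S:wait,W:car4-GO | queues: N=0 E=1 S=0 W=1
Step 4 [EW]: N:wait,E:car5-GO,S:wait,W:car6-GO | queues: N=0 E=0 S=0 W=0
Car 5 crosses at step 4

4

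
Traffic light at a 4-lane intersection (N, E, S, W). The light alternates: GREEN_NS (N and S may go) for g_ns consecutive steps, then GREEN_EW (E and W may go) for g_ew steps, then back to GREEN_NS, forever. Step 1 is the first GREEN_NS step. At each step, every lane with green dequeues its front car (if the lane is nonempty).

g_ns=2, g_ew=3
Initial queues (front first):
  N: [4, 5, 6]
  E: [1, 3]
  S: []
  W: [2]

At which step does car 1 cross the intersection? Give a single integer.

Step 1 [NS]: N:car4-GO,E:wait,S:empty,W:wait | queues: N=2 E=2 S=0 W=1
Step 2 [NS]: N:car5-GO,E:wait,S:empty,W:wait | queues: N=1 E=2 S=0 W=1
Step 3 [EW]: N:wait,E:car1-GO,S:wait,W:car2-GO | queues: N=1 E=1 S=0 W=0
Step 4 [EW]: N:wait,E:car3-GO,S:wait,W:empty | queues: N=1 E=0 S=0 W=0
Step 5 [EW]: N:wait,E:empty,S:wait,W:empty | queues: N=1 E=0 S=0 W=0
Step 6 [NS]: N:car6-GO,E:wait,S:empty,W:wait | queues: N=0 E=0 S=0 W=0
Car 1 crosses at step 3

3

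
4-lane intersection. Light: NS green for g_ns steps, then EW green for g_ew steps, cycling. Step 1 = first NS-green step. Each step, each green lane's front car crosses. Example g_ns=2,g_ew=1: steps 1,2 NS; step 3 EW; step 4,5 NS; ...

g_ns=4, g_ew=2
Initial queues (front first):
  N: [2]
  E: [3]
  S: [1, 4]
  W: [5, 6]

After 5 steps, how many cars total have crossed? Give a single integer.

Step 1 [NS]: N:car2-GO,E:wait,S:car1-GO,W:wait | queues: N=0 E=1 S=1 W=2
Step 2 [NS]: N:empty,E:wait,S:car4-GO,W:wait | queues: N=0 E=1 S=0 W=2
Step 3 [NS]: N:empty,E:wait,S:empty,W:wait | queues: N=0 E=1 S=0 W=2
Step 4 [NS]: N:empty,E:wait,S:empty,W:wait | queues: N=0 E=1 S=0 W=2
Step 5 [EW]: N:wait,E:car3-GO,S:wait,W:car5-GO | queues: N=0 E=0 S=0 W=1
Cars crossed by step 5: 5

Answer: 5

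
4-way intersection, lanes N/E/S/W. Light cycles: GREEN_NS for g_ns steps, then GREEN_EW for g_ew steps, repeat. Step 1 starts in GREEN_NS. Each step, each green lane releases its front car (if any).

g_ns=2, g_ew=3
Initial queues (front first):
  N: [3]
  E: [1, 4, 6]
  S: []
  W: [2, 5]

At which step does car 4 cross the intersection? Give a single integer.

Step 1 [NS]: N:car3-GO,E:wait,S:empty,W:wait | queues: N=0 E=3 S=0 W=2
Step 2 [NS]: N:empty,E:wait,S:empty,W:wait | queues: N=0 E=3 S=0 W=2
Step 3 [EW]: N:wait,E:car1-GO,S:wait,W:car2-GO | queues: N=0 E=2 S=0 W=1
Step 4 [EW]: N:wait,E:car4-GO,S:wait,W:car5-GO | queues: N=0 E=1 S=0 W=0
Step 5 [EW]: N:wait,E:car6-GO,S:wait,W:empty | queues: N=0 E=0 S=0 W=0
Car 4 crosses at step 4

4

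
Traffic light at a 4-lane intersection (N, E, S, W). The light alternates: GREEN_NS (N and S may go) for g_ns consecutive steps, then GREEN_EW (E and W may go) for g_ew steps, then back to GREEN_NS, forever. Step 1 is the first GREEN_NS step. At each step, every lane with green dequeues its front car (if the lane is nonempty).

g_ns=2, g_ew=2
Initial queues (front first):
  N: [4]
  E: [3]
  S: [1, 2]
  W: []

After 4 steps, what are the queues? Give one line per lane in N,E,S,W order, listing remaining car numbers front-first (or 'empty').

Step 1 [NS]: N:car4-GO,E:wait,S:car1-GO,W:wait | queues: N=0 E=1 S=1 W=0
Step 2 [NS]: N:empty,E:wait,S:car2-GO,W:wait | queues: N=0 E=1 S=0 W=0
Step 3 [EW]: N:wait,E:car3-GO,S:wait,W:empty | queues: N=0 E=0 S=0 W=0

N: empty
E: empty
S: empty
W: empty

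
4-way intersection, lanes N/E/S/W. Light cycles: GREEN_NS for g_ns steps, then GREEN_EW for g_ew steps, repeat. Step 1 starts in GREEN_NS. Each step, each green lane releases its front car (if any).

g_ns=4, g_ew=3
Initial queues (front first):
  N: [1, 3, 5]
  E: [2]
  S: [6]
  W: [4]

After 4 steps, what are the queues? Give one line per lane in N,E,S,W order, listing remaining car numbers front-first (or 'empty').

Step 1 [NS]: N:car1-GO,E:wait,S:car6-GO,W:wait | queues: N=2 E=1 S=0 W=1
Step 2 [NS]: N:car3-GO,E:wait,S:empty,W:wait | queues: N=1 E=1 S=0 W=1
Step 3 [NS]: N:car5-GO,E:wait,S:empty,W:wait | queues: N=0 E=1 S=0 W=1
Step 4 [NS]: N:empty,E:wait,S:empty,W:wait | queues: N=0 E=1 S=0 W=1

N: empty
E: 2
S: empty
W: 4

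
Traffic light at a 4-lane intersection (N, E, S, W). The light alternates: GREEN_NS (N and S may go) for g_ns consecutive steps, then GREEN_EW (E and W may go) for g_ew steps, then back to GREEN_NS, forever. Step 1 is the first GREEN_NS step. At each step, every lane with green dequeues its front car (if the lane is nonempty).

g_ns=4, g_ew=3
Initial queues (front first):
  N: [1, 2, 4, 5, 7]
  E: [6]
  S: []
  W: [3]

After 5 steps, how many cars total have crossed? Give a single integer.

Answer: 6

Derivation:
Step 1 [NS]: N:car1-GO,E:wait,S:empty,W:wait | queues: N=4 E=1 S=0 W=1
Step 2 [NS]: N:car2-GO,E:wait,S:empty,W:wait | queues: N=3 E=1 S=0 W=1
Step 3 [NS]: N:car4-GO,E:wait,S:empty,W:wait | queues: N=2 E=1 S=0 W=1
Step 4 [NS]: N:car5-GO,E:wait,S:empty,W:wait | queues: N=1 E=1 S=0 W=1
Step 5 [EW]: N:wait,E:car6-GO,S:wait,W:car3-GO | queues: N=1 E=0 S=0 W=0
Cars crossed by step 5: 6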